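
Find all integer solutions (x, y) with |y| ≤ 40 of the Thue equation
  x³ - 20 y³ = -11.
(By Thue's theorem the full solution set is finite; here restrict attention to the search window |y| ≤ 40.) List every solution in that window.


The equation is x³ - 20y³ = -11. For fixed y, x³ = 20·y³ − 11, so a solution requires the RHS to be a perfect cube.
Strategy: iterate y from -40 to 40, compute RHS = 20·y³ − 11, and check whether it is a (positive or negative) perfect cube.
Check small values of y:
  y = 0: RHS = -11 is not a perfect cube.
  y = 1: RHS = 9 is not a perfect cube.
  y = -1: RHS = -31 is not a perfect cube.
  y = 2: RHS = 149 is not a perfect cube.
  y = -2: RHS = -171 is not a perfect cube.
  y = 3: RHS = 529 is not a perfect cube.
  y = -3: RHS = -551 is not a perfect cube.
Continuing the search up to |y| = 40 finds no solutions either.
No (x, y) in the scanned range satisfies the equation.

No integer solutions with |y| ≤ 40.


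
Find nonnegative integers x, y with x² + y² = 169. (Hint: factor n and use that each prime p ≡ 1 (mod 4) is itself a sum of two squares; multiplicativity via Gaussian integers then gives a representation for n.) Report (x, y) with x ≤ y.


Step 1: Factor n = 169 = 13^2.
Step 2: Check the mod-4 condition on each prime factor: 13 ≡ 1 (mod 4), exponent 2.
All primes ≡ 3 (mod 4) appear to even exponent (or don't appear), so by the two-squares theorem n IS expressible as a sum of two squares.
Step 3: Build a representation. Here n = 13 · 13 is a product of primes ≡ 1 (mod 4). Each prime p ≡ 1 (mod 4) is itself a sum of two squares; find a² by testing p − a² for a perfect square:
  13: 13 − 1² = 12, 13 − 2² = 9 = 3² ⇒ 13 = 2² + 3².
  Combine using the Brahmagupta–Fibonacci identity (a² + b²)(c² + d²) = (ac − bd)² + (ad + bc)² = (ac + bd)² + (ad − bc)²:
  13 · 13 = 169: from (2² + 3²)(2² + 3²), take (2·2 − 3·3, 2·3 + 3·2) = (4 − 9, 6 + 6) = (-5, 12); dropping signs (only squares matter) gives (5, 12); check 5² + 12² = 25 + 144 = 169 ✓.
Step 4: Order so x ≤ y and verify: 5² + 12² = 25 + 144 = 169 = n. ✓

n = 169 = 5² + 12² (one valid representation with x ≤ y).


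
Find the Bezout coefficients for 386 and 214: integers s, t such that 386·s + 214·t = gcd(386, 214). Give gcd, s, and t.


Euclidean algorithm on (386, 214) — divide until remainder is 0:
  386 = 1 · 214 + 172
  214 = 1 · 172 + 42
  172 = 4 · 42 + 4
  42 = 10 · 4 + 2
  4 = 2 · 2 + 0
gcd(386, 214) = 2.
Track Bezout coefficients alongside the remainders: start with r₀ = 386 = a·1 + b·0 (s = 1, t = 0) and r₁ = 214 = a·0 + b·1 (s = 0, t = 1); each new remainder r_{k+1} = r_{k-1} − q_k·r_k inherits s_{k+1} = s_{k-1} − q_k·s_k, t_{k+1} = t_{k-1} − q_k·t_k, so r_k = a·s_k + b·t_k at every step:
  q = 1: r = 172, s = 1 − 1·0 = 1, t = 0 − 1·1 = -1  (check: 386·1 + 214·(-1) = 172)
  q = 1: r = 42, s = 0 − 1·1 = -1, t = 1 − 1·(-1) = 2  (check: 386·(-1) + 214·2 = 42)
  q = 4: r = 4, s = 1 − 4·(-1) = 5, t = -1 − 4·2 = -9  (check: 386·5 + 214·(-9) = 4)
  q = 10: r = 2, s = -1 − 10·5 = -51, t = 2 − 10·(-9) = 92  (check: 386·(-51) + 214·92 = 2)
The row with r = 2 (the gcd) gives the Bezout coefficients s = -51, t = 92.
Result: 386 · (-51) + 214 · (92) = 2.

gcd(386, 214) = 2; s = -51, t = 92 (check: 386·(-51) + 214·92 = 2).


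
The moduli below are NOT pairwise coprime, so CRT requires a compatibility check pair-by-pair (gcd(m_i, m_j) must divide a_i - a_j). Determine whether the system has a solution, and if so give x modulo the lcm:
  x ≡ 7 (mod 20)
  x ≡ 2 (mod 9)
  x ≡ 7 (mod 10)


Moduli 20, 9, 10 are not pairwise coprime, so CRT works modulo lcm(m_i) when all pairwise compatibility conditions hold.
Pairwise compatibility: gcd(m_i, m_j) must divide a_i - a_j for every pair.
Merge one congruence at a time:
  Start: x ≡ 7 (mod 20).
  Combine with x ≡ 2 (mod 9): gcd(20, 9) = 1; 2 - 7 = -5, which IS divisible by 1, so compatible.
    Write x = 7 + 20·t and substitute into x ≡ 2 (mod 9): 20·t ≡ 2 − 7 = -5 (mod 9).
    Reduce coefficients mod 9: 2·t ≡ 4 (mod 9).
    The inverse of 2 mod 9 is 5 (since 2·5 = 10 = 1·9 + 1), so t ≡ 5·4 = 20 ≡ 2 (mod 9).
    Then x = 7 + 20·2 = 47, valid modulo lcm(20, 9) = 180: x ≡ 47 (mod 180).
  Combine with x ≡ 7 (mod 10): gcd(180, 10) = 10; 7 - 47 = -40, which IS divisible by 10, so compatible.
    Write x = 47 + 180·t and substitute into x ≡ 7 (mod 10): 180·t ≡ 7 − 47 = -40 (mod 10).
    Divide the congruence (and modulus) by g = 10: 18·t ≡ -4 (mod 1).
    Modulo 1 every t works; take t = 0.
    Then x = 47 + 180·0 = 47, valid modulo lcm(180, 10) = 180: x ≡ 47 (mod 180).
Verify: 47 mod 20 = 7, 47 mod 9 = 2, 47 mod 10 = 7.

x ≡ 47 (mod 180).


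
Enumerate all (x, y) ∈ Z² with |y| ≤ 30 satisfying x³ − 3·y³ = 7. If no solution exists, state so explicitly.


The equation is x³ - 3y³ = 7. For fixed y, x³ = 3·y³ + 7, so a solution requires the RHS to be a perfect cube.
Strategy: iterate y from -30 to 30, compute RHS = 3·y³ + 7, and check whether it is a (positive or negative) perfect cube.
Check small values of y:
  y = 0: RHS = 7 is not a perfect cube.
  y = 1: RHS = 10 is not a perfect cube.
  y = -1: RHS = 4 is not a perfect cube.
  y = 2: RHS = 31 is not a perfect cube.
  y = -2: RHS = -17 is not a perfect cube.
  y = 3: RHS = 88 is not a perfect cube.
  y = -3: RHS = -74 is not a perfect cube.
Continuing the search up to |y| = 30 finds no solutions either.
No (x, y) in the scanned range satisfies the equation.

No integer solutions with |y| ≤ 30.


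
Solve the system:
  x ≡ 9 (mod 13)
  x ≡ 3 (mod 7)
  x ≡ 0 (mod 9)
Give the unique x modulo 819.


Moduli 13, 7, 9 are pairwise coprime; by CRT there is a unique solution modulo M = 13 · 7 · 9 = 819.
Solve pairwise, accumulating the modulus:
  Start with x ≡ 9 (mod 13).
  Combine with x ≡ 3 (mod 7): since gcd(13, 7) = 1, we get a unique residue mod 91.
    Write x = 9 + 13·t and substitute into x ≡ 3 (mod 7): 13·t ≡ 3 − 9 = -6 (mod 7).
    Reduce coefficients mod 7: 6·t ≡ 1 (mod 7).
    The inverse of 6 mod 7 is 6 (since 6·6 = 36 = 5·7 + 1), so t ≡ 6·1 = 6 ≡ 6 (mod 7).
    Then x = 9 + 13·6 = 87, valid modulo lcm(13, 7) = 91: x ≡ 87 (mod 91).
  Combine with x ≡ 0 (mod 9): since gcd(91, 9) = 1, we get a unique residue mod 819.
    Write x = 87 + 91·t and substitute into x ≡ 0 (mod 9): 91·t ≡ 0 − 87 = -87 (mod 9).
    Reduce coefficients mod 9: 1·t ≡ 3 (mod 9).
    So t ≡ 3 (mod 9).
    Then x = 87 + 91·3 = 360, valid modulo lcm(91, 9) = 819: x ≡ 360 (mod 819).
Verify: 360 mod 13 = 9 ✓, 360 mod 7 = 3 ✓, 360 mod 9 = 0 ✓.

x ≡ 360 (mod 819).


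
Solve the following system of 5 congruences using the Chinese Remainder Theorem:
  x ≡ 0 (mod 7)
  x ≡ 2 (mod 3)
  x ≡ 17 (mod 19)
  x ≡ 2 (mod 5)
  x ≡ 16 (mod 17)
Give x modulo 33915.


Product of moduli M = 7 · 3 · 19 · 5 · 17 = 33915.
Merge one congruence at a time:
  Start: x ≡ 0 (mod 7).
  Combine with x ≡ 2 (mod 3); new modulus lcm = 21.
    Write x = 0 + 7·t and substitute into x ≡ 2 (mod 3): 7·t ≡ 2 − 0 = 2 (mod 3).
    Reduce coefficients mod 3: 1·t ≡ 2 (mod 3).
    So t ≡ 2 (mod 3).
    Then x = 0 + 7·2 = 14, valid modulo lcm(7, 3) = 21: x ≡ 14 (mod 21).
  Combine with x ≡ 17 (mod 19); new modulus lcm = 399.
    Write x = 14 + 21·t and substitute into x ≡ 17 (mod 19): 21·t ≡ 17 − 14 = 3 (mod 19).
    Reduce coefficients mod 19: 2·t ≡ 3 (mod 19).
    The inverse of 2 mod 19 is 10 (since 2·10 = 20 = 1·19 + 1), so t ≡ 10·3 = 30 ≡ 11 (mod 19).
    Then x = 14 + 21·11 = 245, valid modulo lcm(21, 19) = 399: x ≡ 245 (mod 399).
  Combine with x ≡ 2 (mod 5); new modulus lcm = 1995.
    Write x = 245 + 399·t and substitute into x ≡ 2 (mod 5): 399·t ≡ 2 − 245 = -243 (mod 5).
    Reduce coefficients mod 5: 4·t ≡ 2 (mod 5).
    The inverse of 4 mod 5 is 4 (since 4·4 = 16 = 3·5 + 1), so t ≡ 4·2 = 8 ≡ 3 (mod 5).
    Then x = 245 + 399·3 = 1442, valid modulo lcm(399, 5) = 1995: x ≡ 1442 (mod 1995).
  Combine with x ≡ 16 (mod 17); new modulus lcm = 33915.
    Write x = 1442 + 1995·t and substitute into x ≡ 16 (mod 17): 1995·t ≡ 16 − 1442 = -1426 (mod 17).
    Reduce coefficients mod 17: 6·t ≡ 2 (mod 17).
    The inverse of 6 mod 17 is 3 (since 6·3 = 18 = 1·17 + 1), so t ≡ 3·2 = 6 ≡ 6 (mod 17).
    Then x = 1442 + 1995·6 = 13412, valid modulo lcm(1995, 17) = 33915: x ≡ 13412 (mod 33915).
Verify against each original: 13412 mod 7 = 0, 13412 mod 3 = 2, 13412 mod 19 = 17, 13412 mod 5 = 2, 13412 mod 17 = 16.

x ≡ 13412 (mod 33915).


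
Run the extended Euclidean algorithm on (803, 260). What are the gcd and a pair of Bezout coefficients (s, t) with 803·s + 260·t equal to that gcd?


Euclidean algorithm on (803, 260) — divide until remainder is 0:
  803 = 3 · 260 + 23
  260 = 11 · 23 + 7
  23 = 3 · 7 + 2
  7 = 3 · 2 + 1
  2 = 2 · 1 + 0
gcd(803, 260) = 1.
Track Bezout coefficients alongside the remainders: start with r₀ = 803 = a·1 + b·0 (s = 1, t = 0) and r₁ = 260 = a·0 + b·1 (s = 0, t = 1); each new remainder r_{k+1} = r_{k-1} − q_k·r_k inherits s_{k+1} = s_{k-1} − q_k·s_k, t_{k+1} = t_{k-1} − q_k·t_k, so r_k = a·s_k + b·t_k at every step:
  q = 3: r = 23, s = 1 − 3·0 = 1, t = 0 − 3·1 = -3  (check: 803·1 + 260·(-3) = 23)
  q = 11: r = 7, s = 0 − 11·1 = -11, t = 1 − 11·(-3) = 34  (check: 803·(-11) + 260·34 = 7)
  q = 3: r = 2, s = 1 − 3·(-11) = 34, t = -3 − 3·34 = -105  (check: 803·34 + 260·(-105) = 2)
  q = 3: r = 1, s = -11 − 3·34 = -113, t = 34 − 3·(-105) = 349  (check: 803·(-113) + 260·349 = 1)
The row with r = 1 (the gcd) gives the Bezout coefficients s = -113, t = 349.
Result: 803 · (-113) + 260 · (349) = 1.

gcd(803, 260) = 1; s = -113, t = 349 (check: 803·(-113) + 260·349 = 1).


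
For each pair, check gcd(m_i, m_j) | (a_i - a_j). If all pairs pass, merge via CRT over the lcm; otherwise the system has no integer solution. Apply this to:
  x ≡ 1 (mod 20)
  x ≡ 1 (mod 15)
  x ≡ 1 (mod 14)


Moduli 20, 15, 14 are not pairwise coprime, so CRT works modulo lcm(m_i) when all pairwise compatibility conditions hold.
Pairwise compatibility: gcd(m_i, m_j) must divide a_i - a_j for every pair.
Merge one congruence at a time:
  Start: x ≡ 1 (mod 20).
  Combine with x ≡ 1 (mod 15): gcd(20, 15) = 5; 1 - 1 = 0, which IS divisible by 5, so compatible.
    Write x = 1 + 20·t and substitute into x ≡ 1 (mod 15): 20·t ≡ 1 − 1 = 0 (mod 15).
    Divide the congruence (and modulus) by g = 5: 4·t ≡ 0 (mod 3).
    Reduce coefficients mod 3: 1·t ≡ 0 (mod 3).
    So t ≡ 0 (mod 3).
    Then x = 1 + 20·0 = 1, valid modulo lcm(20, 15) = 60: x ≡ 1 (mod 60).
  Combine with x ≡ 1 (mod 14): gcd(60, 14) = 2; 1 - 1 = 0, which IS divisible by 2, so compatible.
    Write x = 1 + 60·t and substitute into x ≡ 1 (mod 14): 60·t ≡ 1 − 1 = 0 (mod 14).
    Divide the congruence (and modulus) by g = 2: 30·t ≡ 0 (mod 7).
    Reduce coefficients mod 7: 2·t ≡ 0 (mod 7).
    The inverse of 2 mod 7 is 4 (since 2·4 = 8 = 1·7 + 1), so t ≡ 4·0 = 0 ≡ 0 (mod 7).
    Then x = 1 + 60·0 = 1, valid modulo lcm(60, 14) = 420: x ≡ 1 (mod 420).
Verify: 1 mod 20 = 1, 1 mod 15 = 1, 1 mod 14 = 1.

x ≡ 1 (mod 420).


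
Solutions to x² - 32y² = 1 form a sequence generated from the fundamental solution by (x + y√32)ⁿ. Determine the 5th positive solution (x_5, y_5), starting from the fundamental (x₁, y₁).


Step 1: Find the fundamental solution (x₁, y₁) of x² - 32y² = 1.
  Expand √32 as a continued fraction. a₀ = ⌊√32⌋ = 5; iterate m_{k+1} = d_k·a_k − m_k, d_{k+1} = (32 − m_{k+1}²)/d_k, a_{k+1} = ⌊(a₀ + m_{k+1})/d_{k+1}⌋ (starting m₀ = 0, d₀ = 1), with convergents p_k = a_k·p_{k-1} + p_{k-2}, q_k = a_k·q_{k-1} + q_{k-2} (p₋₁ = 1, q₋₁ = 0):
  k = 0: a₀ = 5; p₀/q₀ = 5/1; p₀² − 32·q₀² = 25 − 32 = -7.
  k = 1: m = 5, d = 7, a = ⌊(5 + 5)/7⌋ = 1; p/q = (1·5 + 1)/(1·1 + 0) = 6/1; p² − 32·q² = 36 − 32 = 4.
  k = 2: m = 2, d = 4, a = ⌊(5 + 2)/4⌋ = 1; p/q = (1·6 + 5)/(1·1 + 1) = 11/2; p² − 32·q² = 121 − 128 = -7.
  k = 3: m = 2, d = 7, a = ⌊(5 + 2)/7⌋ = 1; p/q = (1·11 + 6)/(1·2 + 1) = 17/3; p² − 32·q² = 289 − 288 = 1.
  The first convergent with p² − 32·q² = 1 gives the fundamental solution (x₁, y₁) = (17, 3).
Step 2: Apply the recurrence (x_{n+1}, y_{n+1}) = (x₁x_n + 32y₁y_n, x₁y_n + y₁x_n) repeatedly.
  From (x_1, y_1) = (17, 3): x_2 = 17·17 + 32·3·3 = 577; y_2 = 17·3 + 3·17 = 102.
  From (x_2, y_2) = (577, 102): x_3 = 17·577 + 32·3·102 = 19601; y_3 = 17·102 + 3·577 = 3465.
  From (x_3, y_3) = (19601, 3465): x_4 = 17·19601 + 32·3·3465 = 665857; y_4 = 17·3465 + 3·19601 = 117708.
  From (x_4, y_4) = (665857, 117708): x_5 = 17·665857 + 32·3·117708 = 22619537; y_5 = 17·117708 + 3·665857 = 3998607.
Step 3: Verify x_5² - 32·y_5² = 511643454094369 - 511643454094368 = 1 (should be 1). ✓

(x_1, y_1) = (17, 3); (x_5, y_5) = (22619537, 3998607).


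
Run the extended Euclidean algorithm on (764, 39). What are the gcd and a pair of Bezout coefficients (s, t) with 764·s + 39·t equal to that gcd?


Euclidean algorithm on (764, 39) — divide until remainder is 0:
  764 = 19 · 39 + 23
  39 = 1 · 23 + 16
  23 = 1 · 16 + 7
  16 = 2 · 7 + 2
  7 = 3 · 2 + 1
  2 = 2 · 1 + 0
gcd(764, 39) = 1.
Track Bezout coefficients alongside the remainders: start with r₀ = 764 = a·1 + b·0 (s = 1, t = 0) and r₁ = 39 = a·0 + b·1 (s = 0, t = 1); each new remainder r_{k+1} = r_{k-1} − q_k·r_k inherits s_{k+1} = s_{k-1} − q_k·s_k, t_{k+1} = t_{k-1} − q_k·t_k, so r_k = a·s_k + b·t_k at every step:
  q = 19: r = 23, s = 1 − 19·0 = 1, t = 0 − 19·1 = -19  (check: 764·1 + 39·(-19) = 23)
  q = 1: r = 16, s = 0 − 1·1 = -1, t = 1 − 1·(-19) = 20  (check: 764·(-1) + 39·20 = 16)
  q = 1: r = 7, s = 1 − 1·(-1) = 2, t = -19 − 1·20 = -39  (check: 764·2 + 39·(-39) = 7)
  q = 2: r = 2, s = -1 − 2·2 = -5, t = 20 − 2·(-39) = 98  (check: 764·(-5) + 39·98 = 2)
  q = 3: r = 1, s = 2 − 3·(-5) = 17, t = -39 − 3·98 = -333  (check: 764·17 + 39·(-333) = 1)
The row with r = 1 (the gcd) gives the Bezout coefficients s = 17, t = -333.
Result: 764 · (17) + 39 · (-333) = 1.

gcd(764, 39) = 1; s = 17, t = -333 (check: 764·17 + 39·(-333) = 1).


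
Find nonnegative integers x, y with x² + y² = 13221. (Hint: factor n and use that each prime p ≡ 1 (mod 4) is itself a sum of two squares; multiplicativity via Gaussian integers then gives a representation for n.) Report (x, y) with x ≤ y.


Step 1: Factor n = 13221 = 3^2 · 13 · 113.
Step 2: Check the mod-4 condition on each prime factor: 3 ≡ 3 (mod 4), exponent 2 (must be even); 13 ≡ 1 (mod 4), exponent 1; 113 ≡ 1 (mod 4), exponent 1.
All primes ≡ 3 (mod 4) appear to even exponent (or don't appear), so by the two-squares theorem n IS expressible as a sum of two squares.
Step 3: Build a representation. Group n = k² · m with k = 3 and m = 13 · 113 = 1469 (a product of primes ≡ 1 (mod 4)); a representation of m scales to one of n via (k·x)² + (k·y)² = k²(x² + y²). Each prime p ≡ 1 (mod 4) is itself a sum of two squares; find a² by testing p − a² for a perfect square:
  13: 13 − 1² = 12, 13 − 2² = 9 = 3² ⇒ 13 = 2² + 3².
  113: 113 − 1² = 112, 113 − 2² = 109, 113 − 3² = 104, 113 − 4² = 97, 113 − 5² = 88, 113 − 6² = 77, 113 − 7² = 64 = 8² ⇒ 113 = 7² + 8².
  Combine using the Brahmagupta–Fibonacci identity (a² + b²)(c² + d²) = (ac − bd)² + (ad + bc)² = (ac + bd)² + (ad − bc)²:
  13 · 113 = 1469: from (2² + 3²)(7² + 8²), take (2·7 − 3·8, 2·8 + 3·7) = (14 − 24, 16 + 21) = (-10, 37); dropping signs (only squares matter) gives (10, 37); check 10² + 37² = 100 + 1369 = 1469 ✓.
  Scale by k = 3: (3·10, 3·37) = (30, 111).
Step 4: Order so x ≤ y and verify: 30² + 111² = 900 + 12321 = 13221 = n. ✓

n = 13221 = 30² + 111² (one valid representation with x ≤ y).


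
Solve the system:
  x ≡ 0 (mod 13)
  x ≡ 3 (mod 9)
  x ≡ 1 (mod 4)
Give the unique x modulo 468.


Moduli 13, 9, 4 are pairwise coprime; by CRT there is a unique solution modulo M = 13 · 9 · 4 = 468.
Solve pairwise, accumulating the modulus:
  Start with x ≡ 0 (mod 13).
  Combine with x ≡ 3 (mod 9): since gcd(13, 9) = 1, we get a unique residue mod 117.
    Write x = 0 + 13·t and substitute into x ≡ 3 (mod 9): 13·t ≡ 3 − 0 = 3 (mod 9).
    Reduce coefficients mod 9: 4·t ≡ 3 (mod 9).
    The inverse of 4 mod 9 is 7 (since 4·7 = 28 = 3·9 + 1), so t ≡ 7·3 = 21 ≡ 3 (mod 9).
    Then x = 0 + 13·3 = 39, valid modulo lcm(13, 9) = 117: x ≡ 39 (mod 117).
  Combine with x ≡ 1 (mod 4): since gcd(117, 4) = 1, we get a unique residue mod 468.
    Write x = 39 + 117·t and substitute into x ≡ 1 (mod 4): 117·t ≡ 1 − 39 = -38 (mod 4).
    Reduce coefficients mod 4: 1·t ≡ 2 (mod 4).
    So t ≡ 2 (mod 4).
    Then x = 39 + 117·2 = 273, valid modulo lcm(117, 4) = 468: x ≡ 273 (mod 468).
Verify: 273 mod 13 = 0 ✓, 273 mod 9 = 3 ✓, 273 mod 4 = 1 ✓.

x ≡ 273 (mod 468).


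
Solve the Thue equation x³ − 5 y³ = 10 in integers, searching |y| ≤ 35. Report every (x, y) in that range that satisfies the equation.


The equation is x³ - 5y³ = 10. For fixed y, x³ = 5·y³ + 10, so a solution requires the RHS to be a perfect cube.
Strategy: iterate y from -35 to 35, compute RHS = 5·y³ + 10, and check whether it is a (positive or negative) perfect cube.
Check small values of y:
  y = 0: RHS = 10 is not a perfect cube.
  y = 1: RHS = 15 is not a perfect cube.
  y = -1: RHS = 5 is not a perfect cube.
  y = 2: RHS = 50 is not a perfect cube.
  y = -2: RHS = -30 is not a perfect cube.
  y = 3: RHS = 145 is not a perfect cube.
  y = -3: RHS = -125 = (-5)³ ⇒ x = -5 works.
Continuing the search up to |y| = 35 finds no further solutions beyond those listed.
Collected solutions: (-5, -3).

Solutions (with |y| ≤ 35): (-5, -3).


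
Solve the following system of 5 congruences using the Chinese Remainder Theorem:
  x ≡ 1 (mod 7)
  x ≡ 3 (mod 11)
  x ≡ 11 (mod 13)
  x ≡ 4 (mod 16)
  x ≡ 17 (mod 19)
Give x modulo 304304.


Product of moduli M = 7 · 11 · 13 · 16 · 19 = 304304.
Merge one congruence at a time:
  Start: x ≡ 1 (mod 7).
  Combine with x ≡ 3 (mod 11); new modulus lcm = 77.
    Write x = 1 + 7·t and substitute into x ≡ 3 (mod 11): 7·t ≡ 3 − 1 = 2 (mod 11).
    The inverse of 7 mod 11 is 8 (since 7·8 = 56 = 5·11 + 1), so t ≡ 8·2 = 16 ≡ 5 (mod 11).
    Then x = 1 + 7·5 = 36, valid modulo lcm(7, 11) = 77: x ≡ 36 (mod 77).
  Combine with x ≡ 11 (mod 13); new modulus lcm = 1001.
    Write x = 36 + 77·t and substitute into x ≡ 11 (mod 13): 77·t ≡ 11 − 36 = -25 (mod 13).
    Reduce coefficients mod 13: 12·t ≡ 1 (mod 13).
    The inverse of 12 mod 13 is 12 (since 12·12 = 144 = 11·13 + 1), so t ≡ 12·1 = 12 ≡ 12 (mod 13).
    Then x = 36 + 77·12 = 960, valid modulo lcm(77, 13) = 1001: x ≡ 960 (mod 1001).
  Combine with x ≡ 4 (mod 16); new modulus lcm = 16016.
    Write x = 960 + 1001·t and substitute into x ≡ 4 (mod 16): 1001·t ≡ 4 − 960 = -956 (mod 16).
    Reduce coefficients mod 16: 9·t ≡ 4 (mod 16).
    The inverse of 9 mod 16 is 9 (since 9·9 = 81 = 5·16 + 1), so t ≡ 9·4 = 36 ≡ 4 (mod 16).
    Then x = 960 + 1001·4 = 4964, valid modulo lcm(1001, 16) = 16016: x ≡ 4964 (mod 16016).
  Combine with x ≡ 17 (mod 19); new modulus lcm = 304304.
    Write x = 4964 + 16016·t and substitute into x ≡ 17 (mod 19): 16016·t ≡ 17 − 4964 = -4947 (mod 19).
    Reduce coefficients mod 19: 18·t ≡ 12 (mod 19).
    The inverse of 18 mod 19 is 18 (since 18·18 = 324 = 17·19 + 1), so t ≡ 18·12 = 216 ≡ 7 (mod 19).
    Then x = 4964 + 16016·7 = 117076, valid modulo lcm(16016, 19) = 304304: x ≡ 117076 (mod 304304).
Verify against each original: 117076 mod 7 = 1, 117076 mod 11 = 3, 117076 mod 13 = 11, 117076 mod 16 = 4, 117076 mod 19 = 17.

x ≡ 117076 (mod 304304).


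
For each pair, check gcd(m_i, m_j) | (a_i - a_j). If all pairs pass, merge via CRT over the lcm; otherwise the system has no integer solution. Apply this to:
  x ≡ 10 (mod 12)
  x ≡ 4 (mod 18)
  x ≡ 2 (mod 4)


Moduli 12, 18, 4 are not pairwise coprime, so CRT works modulo lcm(m_i) when all pairwise compatibility conditions hold.
Pairwise compatibility: gcd(m_i, m_j) must divide a_i - a_j for every pair.
Merge one congruence at a time:
  Start: x ≡ 10 (mod 12).
  Combine with x ≡ 4 (mod 18): gcd(12, 18) = 6; 4 - 10 = -6, which IS divisible by 6, so compatible.
    Write x = 10 + 12·t and substitute into x ≡ 4 (mod 18): 12·t ≡ 4 − 10 = -6 (mod 18).
    Divide the congruence (and modulus) by g = 6: 2·t ≡ -1 (mod 3).
    Reduce coefficients mod 3: 2·t ≡ 2 (mod 3).
    The inverse of 2 mod 3 is 2 (since 2·2 = 4 = 1·3 + 1), so t ≡ 2·2 = 4 ≡ 1 (mod 3).
    Then x = 10 + 12·1 = 22, valid modulo lcm(12, 18) = 36: x ≡ 22 (mod 36).
  Combine with x ≡ 2 (mod 4): gcd(36, 4) = 4; 2 - 22 = -20, which IS divisible by 4, so compatible.
    Write x = 22 + 36·t and substitute into x ≡ 2 (mod 4): 36·t ≡ 2 − 22 = -20 (mod 4).
    Divide the congruence (and modulus) by g = 4: 9·t ≡ -5 (mod 1).
    Modulo 1 every t works; take t = 0.
    Then x = 22 + 36·0 = 22, valid modulo lcm(36, 4) = 36: x ≡ 22 (mod 36).
Verify: 22 mod 12 = 10, 22 mod 18 = 4, 22 mod 4 = 2.

x ≡ 22 (mod 36).


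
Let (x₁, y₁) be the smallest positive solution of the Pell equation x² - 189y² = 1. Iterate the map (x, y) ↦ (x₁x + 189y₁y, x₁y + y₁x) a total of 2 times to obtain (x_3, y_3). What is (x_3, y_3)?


Step 1: Find the fundamental solution (x₁, y₁) of x² - 189y² = 1.
  Expand √189 as a continued fraction. a₀ = ⌊√189⌋ = 13; iterate m_{k+1} = d_k·a_k − m_k, d_{k+1} = (189 − m_{k+1}²)/d_k, a_{k+1} = ⌊(a₀ + m_{k+1})/d_{k+1}⌋ (starting m₀ = 0, d₀ = 1), with convergents p_k = a_k·p_{k-1} + p_{k-2}, q_k = a_k·q_{k-1} + q_{k-2} (p₋₁ = 1, q₋₁ = 0):
  k = 0: a₀ = 13; p₀/q₀ = 13/1; p₀² − 189·q₀² = 169 − 189 = -20.
  k = 1: m = 13, d = 20, a = ⌊(13 + 13)/20⌋ = 1; p/q = (1·13 + 1)/(1·1 + 0) = 14/1; p² − 189·q² = 196 − 189 = 7.
  k = 2: m = 7, d = 7, a = ⌊(13 + 7)/7⌋ = 2; p/q = (2·14 + 13)/(2·1 + 1) = 41/3; p² − 189·q² = 1681 − 1701 = -20.
  k = 3: m = 7, d = 20, a = ⌊(13 + 7)/20⌋ = 1; p/q = (1·41 + 14)/(1·3 + 1) = 55/4; p² − 189·q² = 3025 − 3024 = 1.
  The first convergent with p² − 189·q² = 1 gives the fundamental solution (x₁, y₁) = (55, 4).
Step 2: Apply the recurrence (x_{n+1}, y_{n+1}) = (x₁x_n + 189y₁y_n, x₁y_n + y₁x_n) repeatedly.
  From (x_1, y_1) = (55, 4): x_2 = 55·55 + 189·4·4 = 6049; y_2 = 55·4 + 4·55 = 440.
  From (x_2, y_2) = (6049, 440): x_3 = 55·6049 + 189·4·440 = 665335; y_3 = 55·440 + 4·6049 = 48396.
Step 3: Verify x_3² - 189·y_3² = 442670662225 - 442670662224 = 1 (should be 1). ✓

(x_1, y_1) = (55, 4); (x_3, y_3) = (665335, 48396).


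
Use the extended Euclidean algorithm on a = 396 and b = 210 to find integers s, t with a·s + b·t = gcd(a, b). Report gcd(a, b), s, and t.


Euclidean algorithm on (396, 210) — divide until remainder is 0:
  396 = 1 · 210 + 186
  210 = 1 · 186 + 24
  186 = 7 · 24 + 18
  24 = 1 · 18 + 6
  18 = 3 · 6 + 0
gcd(396, 210) = 6.
Track Bezout coefficients alongside the remainders: start with r₀ = 396 = a·1 + b·0 (s = 1, t = 0) and r₁ = 210 = a·0 + b·1 (s = 0, t = 1); each new remainder r_{k+1} = r_{k-1} − q_k·r_k inherits s_{k+1} = s_{k-1} − q_k·s_k, t_{k+1} = t_{k-1} − q_k·t_k, so r_k = a·s_k + b·t_k at every step:
  q = 1: r = 186, s = 1 − 1·0 = 1, t = 0 − 1·1 = -1  (check: 396·1 + 210·(-1) = 186)
  q = 1: r = 24, s = 0 − 1·1 = -1, t = 1 − 1·(-1) = 2  (check: 396·(-1) + 210·2 = 24)
  q = 7: r = 18, s = 1 − 7·(-1) = 8, t = -1 − 7·2 = -15  (check: 396·8 + 210·(-15) = 18)
  q = 1: r = 6, s = -1 − 1·8 = -9, t = 2 − 1·(-15) = 17  (check: 396·(-9) + 210·17 = 6)
The row with r = 6 (the gcd) gives the Bezout coefficients s = -9, t = 17.
Result: 396 · (-9) + 210 · (17) = 6.

gcd(396, 210) = 6; s = -9, t = 17 (check: 396·(-9) + 210·17 = 6).


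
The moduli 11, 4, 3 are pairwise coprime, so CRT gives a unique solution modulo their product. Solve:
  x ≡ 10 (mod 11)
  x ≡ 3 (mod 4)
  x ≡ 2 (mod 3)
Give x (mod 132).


Moduli 11, 4, 3 are pairwise coprime; by CRT there is a unique solution modulo M = 11 · 4 · 3 = 132.
Solve pairwise, accumulating the modulus:
  Start with x ≡ 10 (mod 11).
  Combine with x ≡ 3 (mod 4): since gcd(11, 4) = 1, we get a unique residue mod 44.
    Write x = 10 + 11·t and substitute into x ≡ 3 (mod 4): 11·t ≡ 3 − 10 = -7 (mod 4).
    Reduce coefficients mod 4: 3·t ≡ 1 (mod 4).
    The inverse of 3 mod 4 is 3 (since 3·3 = 9 = 2·4 + 1), so t ≡ 3·1 = 3 ≡ 3 (mod 4).
    Then x = 10 + 11·3 = 43, valid modulo lcm(11, 4) = 44: x ≡ 43 (mod 44).
  Combine with x ≡ 2 (mod 3): since gcd(44, 3) = 1, we get a unique residue mod 132.
    Write x = 43 + 44·t and substitute into x ≡ 2 (mod 3): 44·t ≡ 2 − 43 = -41 (mod 3).
    Reduce coefficients mod 3: 2·t ≡ 1 (mod 3).
    The inverse of 2 mod 3 is 2 (since 2·2 = 4 = 1·3 + 1), so t ≡ 2·1 = 2 ≡ 2 (mod 3).
    Then x = 43 + 44·2 = 131, valid modulo lcm(44, 3) = 132: x ≡ 131 (mod 132).
Verify: 131 mod 11 = 10 ✓, 131 mod 4 = 3 ✓, 131 mod 3 = 2 ✓.

x ≡ 131 (mod 132).


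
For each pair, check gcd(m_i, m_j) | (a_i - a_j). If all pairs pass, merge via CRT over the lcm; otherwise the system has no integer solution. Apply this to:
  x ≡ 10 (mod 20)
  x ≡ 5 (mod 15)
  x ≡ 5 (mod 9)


Moduli 20, 15, 9 are not pairwise coprime, so CRT works modulo lcm(m_i) when all pairwise compatibility conditions hold.
Pairwise compatibility: gcd(m_i, m_j) must divide a_i - a_j for every pair.
Merge one congruence at a time:
  Start: x ≡ 10 (mod 20).
  Combine with x ≡ 5 (mod 15): gcd(20, 15) = 5; 5 - 10 = -5, which IS divisible by 5, so compatible.
    Write x = 10 + 20·t and substitute into x ≡ 5 (mod 15): 20·t ≡ 5 − 10 = -5 (mod 15).
    Divide the congruence (and modulus) by g = 5: 4·t ≡ -1 (mod 3).
    Reduce coefficients mod 3: 1·t ≡ 2 (mod 3).
    So t ≡ 2 (mod 3).
    Then x = 10 + 20·2 = 50, valid modulo lcm(20, 15) = 60: x ≡ 50 (mod 60).
  Combine with x ≡ 5 (mod 9): gcd(60, 9) = 3; 5 - 50 = -45, which IS divisible by 3, so compatible.
    Write x = 50 + 60·t and substitute into x ≡ 5 (mod 9): 60·t ≡ 5 − 50 = -45 (mod 9).
    Divide the congruence (and modulus) by g = 3: 20·t ≡ -15 (mod 3).
    Reduce coefficients mod 3: 2·t ≡ 0 (mod 3).
    The inverse of 2 mod 3 is 2 (since 2·2 = 4 = 1·3 + 1), so t ≡ 2·0 = 0 ≡ 0 (mod 3).
    Then x = 50 + 60·0 = 50, valid modulo lcm(60, 9) = 180: x ≡ 50 (mod 180).
Verify: 50 mod 20 = 10, 50 mod 15 = 5, 50 mod 9 = 5.

x ≡ 50 (mod 180).


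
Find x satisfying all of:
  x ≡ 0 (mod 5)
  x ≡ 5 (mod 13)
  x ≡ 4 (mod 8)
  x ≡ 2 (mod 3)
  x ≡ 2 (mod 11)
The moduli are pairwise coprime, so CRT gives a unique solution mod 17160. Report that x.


Product of moduli M = 5 · 13 · 8 · 3 · 11 = 17160.
Merge one congruence at a time:
  Start: x ≡ 0 (mod 5).
  Combine with x ≡ 5 (mod 13); new modulus lcm = 65.
    Write x = 0 + 5·t and substitute into x ≡ 5 (mod 13): 5·t ≡ 5 − 0 = 5 (mod 13).
    The inverse of 5 mod 13 is 8 (since 5·8 = 40 = 3·13 + 1), so t ≡ 8·5 = 40 ≡ 1 (mod 13).
    Then x = 0 + 5·1 = 5, valid modulo lcm(5, 13) = 65: x ≡ 5 (mod 65).
  Combine with x ≡ 4 (mod 8); new modulus lcm = 520.
    Write x = 5 + 65·t and substitute into x ≡ 4 (mod 8): 65·t ≡ 4 − 5 = -1 (mod 8).
    Reduce coefficients mod 8: 1·t ≡ 7 (mod 8).
    So t ≡ 7 (mod 8).
    Then x = 5 + 65·7 = 460, valid modulo lcm(65, 8) = 520: x ≡ 460 (mod 520).
  Combine with x ≡ 2 (mod 3); new modulus lcm = 1560.
    Write x = 460 + 520·t and substitute into x ≡ 2 (mod 3): 520·t ≡ 2 − 460 = -458 (mod 3).
    Reduce coefficients mod 3: 1·t ≡ 1 (mod 3).
    So t ≡ 1 (mod 3).
    Then x = 460 + 520·1 = 980, valid modulo lcm(520, 3) = 1560: x ≡ 980 (mod 1560).
  Combine with x ≡ 2 (mod 11); new modulus lcm = 17160.
    Write x = 980 + 1560·t and substitute into x ≡ 2 (mod 11): 1560·t ≡ 2 − 980 = -978 (mod 11).
    Reduce coefficients mod 11: 9·t ≡ 1 (mod 11).
    The inverse of 9 mod 11 is 5 (since 9·5 = 45 = 4·11 + 1), so t ≡ 5·1 = 5 ≡ 5 (mod 11).
    Then x = 980 + 1560·5 = 8780, valid modulo lcm(1560, 11) = 17160: x ≡ 8780 (mod 17160).
Verify against each original: 8780 mod 5 = 0, 8780 mod 13 = 5, 8780 mod 8 = 4, 8780 mod 3 = 2, 8780 mod 11 = 2.

x ≡ 8780 (mod 17160).


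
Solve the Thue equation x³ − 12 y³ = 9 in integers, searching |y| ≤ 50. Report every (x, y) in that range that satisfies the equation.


The equation is x³ - 12y³ = 9. For fixed y, x³ = 12·y³ + 9, so a solution requires the RHS to be a perfect cube.
Strategy: iterate y from -50 to 50, compute RHS = 12·y³ + 9, and check whether it is a (positive or negative) perfect cube.
Check small values of y:
  y = 0: RHS = 9 is not a perfect cube.
  y = 1: RHS = 21 is not a perfect cube.
  y = -1: RHS = -3 is not a perfect cube.
  y = 2: RHS = 105 is not a perfect cube.
  y = -2: RHS = -87 is not a perfect cube.
  y = 3: RHS = 333 is not a perfect cube.
  y = -3: RHS = -315 is not a perfect cube.
Continuing the search up to |y| = 50 finds no solutions either.
No (x, y) in the scanned range satisfies the equation.

No integer solutions with |y| ≤ 50.


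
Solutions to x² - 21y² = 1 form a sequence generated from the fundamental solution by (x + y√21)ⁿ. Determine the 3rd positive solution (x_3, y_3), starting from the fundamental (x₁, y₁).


Step 1: Find the fundamental solution (x₁, y₁) of x² - 21y² = 1.
  Expand √21 as a continued fraction. a₀ = ⌊√21⌋ = 4; iterate m_{k+1} = d_k·a_k − m_k, d_{k+1} = (21 − m_{k+1}²)/d_k, a_{k+1} = ⌊(a₀ + m_{k+1})/d_{k+1}⌋ (starting m₀ = 0, d₀ = 1), with convergents p_k = a_k·p_{k-1} + p_{k-2}, q_k = a_k·q_{k-1} + q_{k-2} (p₋₁ = 1, q₋₁ = 0):
  k = 0: a₀ = 4; p₀/q₀ = 4/1; p₀² − 21·q₀² = 16 − 21 = -5.
  k = 1: m = 4, d = 5, a = ⌊(4 + 4)/5⌋ = 1; p/q = (1·4 + 1)/(1·1 + 0) = 5/1; p² − 21·q² = 25 − 21 = 4.
  k = 2: m = 1, d = 4, a = ⌊(4 + 1)/4⌋ = 1; p/q = (1·5 + 4)/(1·1 + 1) = 9/2; p² − 21·q² = 81 − 84 = -3.
  k = 3: m = 3, d = 3, a = ⌊(4 + 3)/3⌋ = 2; p/q = (2·9 + 5)/(2·2 + 1) = 23/5; p² − 21·q² = 529 − 525 = 4.
  k = 4: m = 3, d = 4, a = ⌊(4 + 3)/4⌋ = 1; p/q = (1·23 + 9)/(1·5 + 2) = 32/7; p² − 21·q² = 1024 − 1029 = -5.
  k = 5: m = 1, d = 5, a = ⌊(4 + 1)/5⌋ = 1; p/q = (1·32 + 23)/(1·7 + 5) = 55/12; p² − 21·q² = 3025 − 3024 = 1.
  The first convergent with p² − 21·q² = 1 gives the fundamental solution (x₁, y₁) = (55, 12).
Step 2: Apply the recurrence (x_{n+1}, y_{n+1}) = (x₁x_n + 21y₁y_n, x₁y_n + y₁x_n) repeatedly.
  From (x_1, y_1) = (55, 12): x_2 = 55·55 + 21·12·12 = 6049; y_2 = 55·12 + 12·55 = 1320.
  From (x_2, y_2) = (6049, 1320): x_3 = 55·6049 + 21·12·1320 = 665335; y_3 = 55·1320 + 12·6049 = 145188.
Step 3: Verify x_3² - 21·y_3² = 442670662225 - 442670662224 = 1 (should be 1). ✓

(x_1, y_1) = (55, 12); (x_3, y_3) = (665335, 145188).


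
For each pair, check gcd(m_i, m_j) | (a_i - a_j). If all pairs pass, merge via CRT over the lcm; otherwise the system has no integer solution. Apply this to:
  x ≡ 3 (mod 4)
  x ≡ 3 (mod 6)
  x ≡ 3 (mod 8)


Moduli 4, 6, 8 are not pairwise coprime, so CRT works modulo lcm(m_i) when all pairwise compatibility conditions hold.
Pairwise compatibility: gcd(m_i, m_j) must divide a_i - a_j for every pair.
Merge one congruence at a time:
  Start: x ≡ 3 (mod 4).
  Combine with x ≡ 3 (mod 6): gcd(4, 6) = 2; 3 - 3 = 0, which IS divisible by 2, so compatible.
    Write x = 3 + 4·t and substitute into x ≡ 3 (mod 6): 4·t ≡ 3 − 3 = 0 (mod 6).
    Divide the congruence (and modulus) by g = 2: 2·t ≡ 0 (mod 3).
    The inverse of 2 mod 3 is 2 (since 2·2 = 4 = 1·3 + 1), so t ≡ 2·0 = 0 ≡ 0 (mod 3).
    Then x = 3 + 4·0 = 3, valid modulo lcm(4, 6) = 12: x ≡ 3 (mod 12).
  Combine with x ≡ 3 (mod 8): gcd(12, 8) = 4; 3 - 3 = 0, which IS divisible by 4, so compatible.
    Write x = 3 + 12·t and substitute into x ≡ 3 (mod 8): 12·t ≡ 3 − 3 = 0 (mod 8).
    Divide the congruence (and modulus) by g = 4: 3·t ≡ 0 (mod 2).
    Reduce coefficients mod 2: 1·t ≡ 0 (mod 2).
    So t ≡ 0 (mod 2).
    Then x = 3 + 12·0 = 3, valid modulo lcm(12, 8) = 24: x ≡ 3 (mod 24).
Verify: 3 mod 4 = 3, 3 mod 6 = 3, 3 mod 8 = 3.

x ≡ 3 (mod 24).


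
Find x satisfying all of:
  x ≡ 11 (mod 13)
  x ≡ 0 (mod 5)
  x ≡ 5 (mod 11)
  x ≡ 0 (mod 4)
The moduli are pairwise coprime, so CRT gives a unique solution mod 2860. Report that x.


Product of moduli M = 13 · 5 · 11 · 4 = 2860.
Merge one congruence at a time:
  Start: x ≡ 11 (mod 13).
  Combine with x ≡ 0 (mod 5); new modulus lcm = 65.
    Write x = 11 + 13·t and substitute into x ≡ 0 (mod 5): 13·t ≡ 0 − 11 = -11 (mod 5).
    Reduce coefficients mod 5: 3·t ≡ 4 (mod 5).
    The inverse of 3 mod 5 is 2 (since 3·2 = 6 = 1·5 + 1), so t ≡ 2·4 = 8 ≡ 3 (mod 5).
    Then x = 11 + 13·3 = 50, valid modulo lcm(13, 5) = 65: x ≡ 50 (mod 65).
  Combine with x ≡ 5 (mod 11); new modulus lcm = 715.
    Write x = 50 + 65·t and substitute into x ≡ 5 (mod 11): 65·t ≡ 5 − 50 = -45 (mod 11).
    Reduce coefficients mod 11: 10·t ≡ 10 (mod 11).
    The inverse of 10 mod 11 is 10 (since 10·10 = 100 = 9·11 + 1), so t ≡ 10·10 = 100 ≡ 1 (mod 11).
    Then x = 50 + 65·1 = 115, valid modulo lcm(65, 11) = 715: x ≡ 115 (mod 715).
  Combine with x ≡ 0 (mod 4); new modulus lcm = 2860.
    Write x = 115 + 715·t and substitute into x ≡ 0 (mod 4): 715·t ≡ 0 − 115 = -115 (mod 4).
    Reduce coefficients mod 4: 3·t ≡ 1 (mod 4).
    The inverse of 3 mod 4 is 3 (since 3·3 = 9 = 2·4 + 1), so t ≡ 3·1 = 3 ≡ 3 (mod 4).
    Then x = 115 + 715·3 = 2260, valid modulo lcm(715, 4) = 2860: x ≡ 2260 (mod 2860).
Verify against each original: 2260 mod 13 = 11, 2260 mod 5 = 0, 2260 mod 11 = 5, 2260 mod 4 = 0.

x ≡ 2260 (mod 2860).


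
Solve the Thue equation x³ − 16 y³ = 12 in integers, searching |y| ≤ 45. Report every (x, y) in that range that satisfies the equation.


The equation is x³ - 16y³ = 12. For fixed y, x³ = 16·y³ + 12, so a solution requires the RHS to be a perfect cube.
Strategy: iterate y from -45 to 45, compute RHS = 16·y³ + 12, and check whether it is a (positive or negative) perfect cube.
Check small values of y:
  y = 0: RHS = 12 is not a perfect cube.
  y = 1: RHS = 28 is not a perfect cube.
  y = -1: RHS = -4 is not a perfect cube.
  y = 2: RHS = 140 is not a perfect cube.
  y = -2: RHS = -116 is not a perfect cube.
  y = 3: RHS = 444 is not a perfect cube.
  y = -3: RHS = -420 is not a perfect cube.
Continuing the search up to |y| = 45 finds no solutions either.
No (x, y) in the scanned range satisfies the equation.

No integer solutions with |y| ≤ 45.


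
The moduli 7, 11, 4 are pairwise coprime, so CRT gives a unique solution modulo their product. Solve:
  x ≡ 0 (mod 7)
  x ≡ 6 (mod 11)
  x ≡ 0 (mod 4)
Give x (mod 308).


Moduli 7, 11, 4 are pairwise coprime; by CRT there is a unique solution modulo M = 7 · 11 · 4 = 308.
Solve pairwise, accumulating the modulus:
  Start with x ≡ 0 (mod 7).
  Combine with x ≡ 6 (mod 11): since gcd(7, 11) = 1, we get a unique residue mod 77.
    Write x = 0 + 7·t and substitute into x ≡ 6 (mod 11): 7·t ≡ 6 − 0 = 6 (mod 11).
    The inverse of 7 mod 11 is 8 (since 7·8 = 56 = 5·11 + 1), so t ≡ 8·6 = 48 ≡ 4 (mod 11).
    Then x = 0 + 7·4 = 28, valid modulo lcm(7, 11) = 77: x ≡ 28 (mod 77).
  Combine with x ≡ 0 (mod 4): since gcd(77, 4) = 1, we get a unique residue mod 308.
    Write x = 28 + 77·t and substitute into x ≡ 0 (mod 4): 77·t ≡ 0 − 28 = -28 (mod 4).
    Reduce coefficients mod 4: 1·t ≡ 0 (mod 4).
    So t ≡ 0 (mod 4).
    Then x = 28 + 77·0 = 28, valid modulo lcm(77, 4) = 308: x ≡ 28 (mod 308).
Verify: 28 mod 7 = 0 ✓, 28 mod 11 = 6 ✓, 28 mod 4 = 0 ✓.

x ≡ 28 (mod 308).


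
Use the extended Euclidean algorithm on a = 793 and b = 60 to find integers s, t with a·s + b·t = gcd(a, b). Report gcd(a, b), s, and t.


Euclidean algorithm on (793, 60) — divide until remainder is 0:
  793 = 13 · 60 + 13
  60 = 4 · 13 + 8
  13 = 1 · 8 + 5
  8 = 1 · 5 + 3
  5 = 1 · 3 + 2
  3 = 1 · 2 + 1
  2 = 2 · 1 + 0
gcd(793, 60) = 1.
Track Bezout coefficients alongside the remainders: start with r₀ = 793 = a·1 + b·0 (s = 1, t = 0) and r₁ = 60 = a·0 + b·1 (s = 0, t = 1); each new remainder r_{k+1} = r_{k-1} − q_k·r_k inherits s_{k+1} = s_{k-1} − q_k·s_k, t_{k+1} = t_{k-1} − q_k·t_k, so r_k = a·s_k + b·t_k at every step:
  q = 13: r = 13, s = 1 − 13·0 = 1, t = 0 − 13·1 = -13  (check: 793·1 + 60·(-13) = 13)
  q = 4: r = 8, s = 0 − 4·1 = -4, t = 1 − 4·(-13) = 53  (check: 793·(-4) + 60·53 = 8)
  q = 1: r = 5, s = 1 − 1·(-4) = 5, t = -13 − 1·53 = -66  (check: 793·5 + 60·(-66) = 5)
  q = 1: r = 3, s = -4 − 1·5 = -9, t = 53 − 1·(-66) = 119  (check: 793·(-9) + 60·119 = 3)
  q = 1: r = 2, s = 5 − 1·(-9) = 14, t = -66 − 1·119 = -185  (check: 793·14 + 60·(-185) = 2)
  q = 1: r = 1, s = -9 − 1·14 = -23, t = 119 − 1·(-185) = 304  (check: 793·(-23) + 60·304 = 1)
The row with r = 1 (the gcd) gives the Bezout coefficients s = -23, t = 304.
Result: 793 · (-23) + 60 · (304) = 1.

gcd(793, 60) = 1; s = -23, t = 304 (check: 793·(-23) + 60·304 = 1).


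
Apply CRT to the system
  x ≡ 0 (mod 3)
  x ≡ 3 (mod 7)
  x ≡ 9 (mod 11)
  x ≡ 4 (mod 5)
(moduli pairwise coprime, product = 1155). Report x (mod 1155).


Product of moduli M = 3 · 7 · 11 · 5 = 1155.
Merge one congruence at a time:
  Start: x ≡ 0 (mod 3).
  Combine with x ≡ 3 (mod 7); new modulus lcm = 21.
    Write x = 0 + 3·t and substitute into x ≡ 3 (mod 7): 3·t ≡ 3 − 0 = 3 (mod 7).
    The inverse of 3 mod 7 is 5 (since 3·5 = 15 = 2·7 + 1), so t ≡ 5·3 = 15 ≡ 1 (mod 7).
    Then x = 0 + 3·1 = 3, valid modulo lcm(3, 7) = 21: x ≡ 3 (mod 21).
  Combine with x ≡ 9 (mod 11); new modulus lcm = 231.
    Write x = 3 + 21·t and substitute into x ≡ 9 (mod 11): 21·t ≡ 9 − 3 = 6 (mod 11).
    Reduce coefficients mod 11: 10·t ≡ 6 (mod 11).
    The inverse of 10 mod 11 is 10 (since 10·10 = 100 = 9·11 + 1), so t ≡ 10·6 = 60 ≡ 5 (mod 11).
    Then x = 3 + 21·5 = 108, valid modulo lcm(21, 11) = 231: x ≡ 108 (mod 231).
  Combine with x ≡ 4 (mod 5); new modulus lcm = 1155.
    Write x = 108 + 231·t and substitute into x ≡ 4 (mod 5): 231·t ≡ 4 − 108 = -104 (mod 5).
    Reduce coefficients mod 5: 1·t ≡ 1 (mod 5).
    So t ≡ 1 (mod 5).
    Then x = 108 + 231·1 = 339, valid modulo lcm(231, 5) = 1155: x ≡ 339 (mod 1155).
Verify against each original: 339 mod 3 = 0, 339 mod 7 = 3, 339 mod 11 = 9, 339 mod 5 = 4.

x ≡ 339 (mod 1155).


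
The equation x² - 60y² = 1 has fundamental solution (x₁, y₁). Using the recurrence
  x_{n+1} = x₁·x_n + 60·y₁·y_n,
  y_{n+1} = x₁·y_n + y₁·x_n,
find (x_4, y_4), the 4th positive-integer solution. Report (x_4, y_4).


Step 1: Find the fundamental solution (x₁, y₁) of x² - 60y² = 1.
  Expand √60 as a continued fraction. a₀ = ⌊√60⌋ = 7; iterate m_{k+1} = d_k·a_k − m_k, d_{k+1} = (60 − m_{k+1}²)/d_k, a_{k+1} = ⌊(a₀ + m_{k+1})/d_{k+1}⌋ (starting m₀ = 0, d₀ = 1), with convergents p_k = a_k·p_{k-1} + p_{k-2}, q_k = a_k·q_{k-1} + q_{k-2} (p₋₁ = 1, q₋₁ = 0):
  k = 0: a₀ = 7; p₀/q₀ = 7/1; p₀² − 60·q₀² = 49 − 60 = -11.
  k = 1: m = 7, d = 11, a = ⌊(7 + 7)/11⌋ = 1; p/q = (1·7 + 1)/(1·1 + 0) = 8/1; p² − 60·q² = 64 − 60 = 4.
  k = 2: m = 4, d = 4, a = ⌊(7 + 4)/4⌋ = 2; p/q = (2·8 + 7)/(2·1 + 1) = 23/3; p² − 60·q² = 529 − 540 = -11.
  k = 3: m = 4, d = 11, a = ⌊(7 + 4)/11⌋ = 1; p/q = (1·23 + 8)/(1·3 + 1) = 31/4; p² − 60·q² = 961 − 960 = 1.
  The first convergent with p² − 60·q² = 1 gives the fundamental solution (x₁, y₁) = (31, 4).
Step 2: Apply the recurrence (x_{n+1}, y_{n+1}) = (x₁x_n + 60y₁y_n, x₁y_n + y₁x_n) repeatedly.
  From (x_1, y_1) = (31, 4): x_2 = 31·31 + 60·4·4 = 1921; y_2 = 31·4 + 4·31 = 248.
  From (x_2, y_2) = (1921, 248): x_3 = 31·1921 + 60·4·248 = 119071; y_3 = 31·248 + 4·1921 = 15372.
  From (x_3, y_3) = (119071, 15372): x_4 = 31·119071 + 60·4·15372 = 7380481; y_4 = 31·15372 + 4·119071 = 952816.
Step 3: Verify x_4² - 60·y_4² = 54471499791361 - 54471499791360 = 1 (should be 1). ✓

(x_1, y_1) = (31, 4); (x_4, y_4) = (7380481, 952816).
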